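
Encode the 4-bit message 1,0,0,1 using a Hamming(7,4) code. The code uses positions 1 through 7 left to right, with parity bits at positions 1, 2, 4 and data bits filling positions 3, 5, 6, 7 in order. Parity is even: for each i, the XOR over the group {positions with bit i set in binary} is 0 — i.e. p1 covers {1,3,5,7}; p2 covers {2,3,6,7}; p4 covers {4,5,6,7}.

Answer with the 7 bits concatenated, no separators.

Place data at non-parity positions: p1 p2 1 p4 0 0 1
p1 (pos 1,3,5,7): XOR of data positions = 1⊕0⊕1 = 0
p2 (pos 2,3,6,7): XOR of data positions = 1⊕0⊕1 = 0
p4 (pos 4,5,6,7): XOR of data positions = 0⊕0⊕1 = 1
Codeword: 0011001

0011001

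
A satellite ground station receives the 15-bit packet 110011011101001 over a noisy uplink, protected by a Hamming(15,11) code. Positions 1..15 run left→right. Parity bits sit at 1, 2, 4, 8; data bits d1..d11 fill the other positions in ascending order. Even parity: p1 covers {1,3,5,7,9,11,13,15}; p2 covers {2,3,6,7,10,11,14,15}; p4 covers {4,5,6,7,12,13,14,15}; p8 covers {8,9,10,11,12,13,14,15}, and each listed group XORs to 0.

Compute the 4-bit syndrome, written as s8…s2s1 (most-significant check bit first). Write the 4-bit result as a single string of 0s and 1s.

s1 (pos 1,3,5,7,9,11,13,15): 1⊕0⊕1⊕0⊕1⊕0⊕0⊕1 = 0
s2 (pos 2,3,6,7,10,11,14,15): 1⊕0⊕1⊕0⊕1⊕0⊕0⊕1 = 0
s4 (pos 4,5,6,7,12,13,14,15): 0⊕1⊕1⊕0⊕1⊕0⊕0⊕1 = 0
s8 (pos 8,9,10,11,12,13,14,15): 1⊕1⊕1⊕0⊕1⊕0⊕0⊕1 = 1
Syndrome s8…s1 = 1000 → error at position 8.

1000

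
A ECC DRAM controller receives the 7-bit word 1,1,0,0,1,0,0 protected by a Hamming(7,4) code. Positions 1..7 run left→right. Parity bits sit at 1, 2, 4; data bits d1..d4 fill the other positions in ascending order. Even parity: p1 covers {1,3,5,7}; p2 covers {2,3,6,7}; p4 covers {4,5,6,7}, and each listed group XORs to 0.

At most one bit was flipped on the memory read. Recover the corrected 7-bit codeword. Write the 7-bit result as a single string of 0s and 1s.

s1 (pos 1,3,5,7): 1⊕0⊕1⊕0 = 0
s2 (pos 2,3,6,7): 1⊕0⊕0⊕0 = 1
s4 (pos 4,5,6,7): 0⊕1⊕0⊕0 = 1
Syndrome s4…s1 = 110 → error at position 6.
Flip position 6: 1100100 → 1100110

1100110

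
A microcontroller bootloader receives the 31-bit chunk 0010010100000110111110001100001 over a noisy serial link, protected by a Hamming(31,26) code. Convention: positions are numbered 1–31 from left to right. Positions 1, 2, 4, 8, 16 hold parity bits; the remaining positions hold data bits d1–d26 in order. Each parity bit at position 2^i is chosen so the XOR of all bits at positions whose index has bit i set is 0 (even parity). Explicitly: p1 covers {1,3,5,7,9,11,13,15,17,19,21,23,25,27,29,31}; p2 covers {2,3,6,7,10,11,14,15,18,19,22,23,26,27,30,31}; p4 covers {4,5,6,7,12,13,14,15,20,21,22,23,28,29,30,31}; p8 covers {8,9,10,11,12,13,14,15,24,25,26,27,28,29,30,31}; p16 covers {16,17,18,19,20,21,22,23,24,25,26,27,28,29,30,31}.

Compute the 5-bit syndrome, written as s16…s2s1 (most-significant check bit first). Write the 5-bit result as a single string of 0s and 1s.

s1 (pos 1,3,5,7,9,11,13,15,17,19,21,23,25,27,29,31): 0⊕1⊕0⊕0⊕0⊕0⊕0⊕1⊕1⊕1⊕1⊕0⊕1⊕0⊕0⊕1 = 1
s2 (pos 2,3,6,7,10,11,14,15,18,19,22,23,26,27,30,31): 0⊕1⊕1⊕0⊕0⊕0⊕1⊕1⊕1⊕1⊕0⊕0⊕1⊕0⊕0⊕1 = 0
s4 (pos 4,5,6,7,12,13,14,15,20,21,22,23,28,29,30,31): 0⊕0⊕1⊕0⊕0⊕0⊕1⊕1⊕1⊕1⊕0⊕0⊕0⊕0⊕0⊕1 = 0
s8 (pos 8,9,10,11,12,13,14,15,24,25,26,27,28,29,30,31): 1⊕0⊕0⊕0⊕0⊕0⊕1⊕1⊕0⊕1⊕1⊕0⊕0⊕0⊕0⊕1 = 0
s16 (pos 16,17,18,19,20,21,22,23,24,25,26,27,28,29,30,31): 0⊕1⊕1⊕1⊕1⊕1⊕0⊕0⊕0⊕1⊕1⊕0⊕0⊕0⊕0⊕1 = 0
Syndrome s16…s1 = 00001 → error at position 1.

00001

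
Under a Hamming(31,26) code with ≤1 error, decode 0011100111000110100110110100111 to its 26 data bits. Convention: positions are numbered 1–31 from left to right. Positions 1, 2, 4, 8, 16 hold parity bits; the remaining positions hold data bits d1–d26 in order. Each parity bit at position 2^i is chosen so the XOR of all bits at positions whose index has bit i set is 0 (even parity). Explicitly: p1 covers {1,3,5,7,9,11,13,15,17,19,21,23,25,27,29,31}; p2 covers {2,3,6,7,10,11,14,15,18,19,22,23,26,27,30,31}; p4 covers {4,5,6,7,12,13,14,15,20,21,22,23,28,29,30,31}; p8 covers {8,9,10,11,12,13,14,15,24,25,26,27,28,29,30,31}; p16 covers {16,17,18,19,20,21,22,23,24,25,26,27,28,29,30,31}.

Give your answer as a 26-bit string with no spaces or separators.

s1 (pos 1,3,5,7,9,11,13,15,17,19,21,23,25,27,29,31): 0⊕1⊕1⊕0⊕1⊕0⊕0⊕1⊕1⊕0⊕1⊕1⊕0⊕0⊕1⊕1 = 1
s2 (pos 2,3,6,7,10,11,14,15,18,19,22,23,26,27,30,31): 0⊕1⊕0⊕0⊕1⊕0⊕1⊕1⊕0⊕0⊕0⊕1⊕1⊕0⊕1⊕1 = 0
s4 (pos 4,5,6,7,12,13,14,15,20,21,22,23,28,29,30,31): 1⊕1⊕0⊕0⊕0⊕0⊕1⊕1⊕1⊕1⊕0⊕1⊕0⊕1⊕1⊕1 = 0
s8 (pos 8,9,10,11,12,13,14,15,24,25,26,27,28,29,30,31): 1⊕1⊕1⊕0⊕0⊕0⊕1⊕1⊕1⊕0⊕1⊕0⊕0⊕1⊕1⊕1 = 0
s16 (pos 16,17,18,19,20,21,22,23,24,25,26,27,28,29,30,31): 0⊕1⊕0⊕0⊕1⊕1⊕0⊕1⊕1⊕0⊕1⊕0⊕0⊕1⊕1⊕1 = 1
Syndrome s16…s1 = 10001 → error at position 17.
Flip position 17: 0011100111000110100110110100111 → 0011100111000110000110110100111
Read data bits from positions 3,5,6,7,9,10,11,12,13,14,15,17,18,19,20,21,22,23,24,25,26,27,28,29,30,31: 11001100011000110110100111

11001100011000110110100111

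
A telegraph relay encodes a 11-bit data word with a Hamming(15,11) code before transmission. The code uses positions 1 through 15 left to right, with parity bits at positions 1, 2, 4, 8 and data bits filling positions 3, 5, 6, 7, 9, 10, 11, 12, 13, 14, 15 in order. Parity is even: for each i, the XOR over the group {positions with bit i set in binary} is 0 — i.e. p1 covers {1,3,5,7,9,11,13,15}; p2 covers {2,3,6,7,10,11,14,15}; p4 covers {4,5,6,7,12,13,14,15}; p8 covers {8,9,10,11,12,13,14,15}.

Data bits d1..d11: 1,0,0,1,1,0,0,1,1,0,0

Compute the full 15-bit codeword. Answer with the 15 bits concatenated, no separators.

Place data at non-parity positions: p1 p2 1 p4 0 0 1 p8 1 0 0 1 1 0 0
p1 (pos 1,3,5,7,9,11,13,15): XOR of data positions = 1⊕0⊕1⊕1⊕0⊕1⊕0 = 0
p2 (pos 2,3,6,7,10,11,14,15): XOR of data positions = 1⊕0⊕1⊕0⊕0⊕0⊕0 = 0
p4 (pos 4,5,6,7,12,13,14,15): XOR of data positions = 0⊕0⊕1⊕1⊕1⊕0⊕0 = 1
p8 (pos 8,9,10,11,12,13,14,15): XOR of data positions = 1⊕0⊕0⊕1⊕1⊕0⊕0 = 1
Codeword: 001100111001100

001100111001100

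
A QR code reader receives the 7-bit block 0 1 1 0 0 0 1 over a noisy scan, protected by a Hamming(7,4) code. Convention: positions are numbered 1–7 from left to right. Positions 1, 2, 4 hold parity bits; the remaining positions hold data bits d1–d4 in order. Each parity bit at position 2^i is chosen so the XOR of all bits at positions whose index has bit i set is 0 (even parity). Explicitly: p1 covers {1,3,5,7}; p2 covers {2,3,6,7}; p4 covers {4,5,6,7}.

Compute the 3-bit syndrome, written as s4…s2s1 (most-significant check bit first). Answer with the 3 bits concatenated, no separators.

110

s1 (pos 1,3,5,7): 0⊕1⊕0⊕1 = 0
s2 (pos 2,3,6,7): 1⊕1⊕0⊕1 = 1
s4 (pos 4,5,6,7): 0⊕0⊕0⊕1 = 1
Syndrome s4…s1 = 110 → error at position 6.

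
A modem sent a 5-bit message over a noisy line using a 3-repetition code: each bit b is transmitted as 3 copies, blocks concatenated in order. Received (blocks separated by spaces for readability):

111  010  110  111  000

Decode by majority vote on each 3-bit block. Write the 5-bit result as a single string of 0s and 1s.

Block 1 (111): 3 ones → 1
Block 2 (010): 1 one → 0
Block 3 (110): 2 ones → 1
Block 4 (111): 3 ones → 1
Block 5 (000): 0 ones → 0

10110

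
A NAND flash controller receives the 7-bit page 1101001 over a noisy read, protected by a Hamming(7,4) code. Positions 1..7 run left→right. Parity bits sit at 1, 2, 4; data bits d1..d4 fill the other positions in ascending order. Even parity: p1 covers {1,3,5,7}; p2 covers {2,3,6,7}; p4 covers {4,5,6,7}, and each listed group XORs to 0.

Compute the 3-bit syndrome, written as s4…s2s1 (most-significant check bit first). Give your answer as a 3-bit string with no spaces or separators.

s1 (pos 1,3,5,7): 1⊕0⊕0⊕1 = 0
s2 (pos 2,3,6,7): 1⊕0⊕0⊕1 = 0
s4 (pos 4,5,6,7): 1⊕0⊕0⊕1 = 0
Syndrome s4…s1 = 000 → no error.

000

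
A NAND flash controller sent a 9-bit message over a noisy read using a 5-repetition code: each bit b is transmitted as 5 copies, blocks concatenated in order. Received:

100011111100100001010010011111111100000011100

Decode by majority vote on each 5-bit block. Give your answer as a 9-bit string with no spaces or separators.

010001101

Block 1 (10001): 2 ones → 0
Block 2 (11111): 5 ones → 1
Block 3 (00100): 1 one → 0
Block 4 (00101): 2 ones → 0
Block 5 (00100): 1 one → 0
Block 6 (11111): 5 ones → 1
Block 7 (11110): 4 ones → 1
Block 8 (00000): 0 ones → 0
Block 9 (11100): 3 ones → 1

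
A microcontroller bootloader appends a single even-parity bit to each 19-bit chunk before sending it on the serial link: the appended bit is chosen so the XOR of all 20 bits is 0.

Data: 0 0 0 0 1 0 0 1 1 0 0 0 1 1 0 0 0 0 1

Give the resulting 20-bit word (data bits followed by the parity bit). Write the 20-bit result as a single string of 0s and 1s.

XOR of the 19 data bits: 0⊕0⊕0⊕0⊕1⊕0⊕0⊕1⊕1⊕0⊕0⊕0⊕1⊕1⊕0⊕0⊕0⊕0⊕1 = 0
Parity bit = 0 (so all 20 bits XOR to 0).

00001001100011000010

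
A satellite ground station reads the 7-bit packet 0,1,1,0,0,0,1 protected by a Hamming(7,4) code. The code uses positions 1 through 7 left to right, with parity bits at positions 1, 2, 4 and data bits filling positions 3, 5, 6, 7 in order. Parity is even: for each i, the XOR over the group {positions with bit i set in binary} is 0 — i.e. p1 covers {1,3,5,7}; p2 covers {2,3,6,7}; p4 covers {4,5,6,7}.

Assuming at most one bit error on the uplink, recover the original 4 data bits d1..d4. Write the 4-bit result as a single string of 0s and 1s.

1011

s1 (pos 1,3,5,7): 0⊕1⊕0⊕1 = 0
s2 (pos 2,3,6,7): 1⊕1⊕0⊕1 = 1
s4 (pos 4,5,6,7): 0⊕0⊕0⊕1 = 1
Syndrome s4…s1 = 110 → error at position 6.
Flip position 6: 0110001 → 0110011
Read data bits from positions 3,5,6,7: 1011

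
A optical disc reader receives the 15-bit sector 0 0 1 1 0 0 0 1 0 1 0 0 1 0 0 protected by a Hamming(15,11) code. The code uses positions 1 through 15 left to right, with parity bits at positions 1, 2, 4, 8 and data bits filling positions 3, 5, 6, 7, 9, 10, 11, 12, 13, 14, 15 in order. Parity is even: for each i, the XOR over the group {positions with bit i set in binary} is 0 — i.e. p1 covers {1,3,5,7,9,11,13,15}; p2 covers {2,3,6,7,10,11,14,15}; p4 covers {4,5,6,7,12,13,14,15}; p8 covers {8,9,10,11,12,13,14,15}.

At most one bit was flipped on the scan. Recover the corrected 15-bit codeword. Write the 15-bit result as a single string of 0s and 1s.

001100000100100

s1 (pos 1,3,5,7,9,11,13,15): 0⊕1⊕0⊕0⊕0⊕0⊕1⊕0 = 0
s2 (pos 2,3,6,7,10,11,14,15): 0⊕1⊕0⊕0⊕1⊕0⊕0⊕0 = 0
s4 (pos 4,5,6,7,12,13,14,15): 1⊕0⊕0⊕0⊕0⊕1⊕0⊕0 = 0
s8 (pos 8,9,10,11,12,13,14,15): 1⊕0⊕1⊕0⊕0⊕1⊕0⊕0 = 1
Syndrome s8…s1 = 1000 → error at position 8.
Flip position 8: 001100010100100 → 001100000100100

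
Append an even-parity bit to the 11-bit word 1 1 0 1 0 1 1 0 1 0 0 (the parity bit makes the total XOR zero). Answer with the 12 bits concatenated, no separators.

110101101000

XOR of the 11 data bits: 1⊕1⊕0⊕1⊕0⊕1⊕1⊕0⊕1⊕0⊕0 = 0
Parity bit = 0 (so all 12 bits XOR to 0).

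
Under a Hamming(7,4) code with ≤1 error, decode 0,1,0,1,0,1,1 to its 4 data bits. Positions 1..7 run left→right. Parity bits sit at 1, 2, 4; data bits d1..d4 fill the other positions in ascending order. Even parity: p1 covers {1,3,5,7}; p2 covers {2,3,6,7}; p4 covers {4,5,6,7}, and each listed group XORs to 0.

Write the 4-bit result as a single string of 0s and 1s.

0010

s1 (pos 1,3,5,7): 0⊕0⊕0⊕1 = 1
s2 (pos 2,3,6,7): 1⊕0⊕1⊕1 = 1
s4 (pos 4,5,6,7): 1⊕0⊕1⊕1 = 1
Syndrome s4…s1 = 111 → error at position 7.
Flip position 7: 0101011 → 0101010
Read data bits from positions 3,5,6,7: 0010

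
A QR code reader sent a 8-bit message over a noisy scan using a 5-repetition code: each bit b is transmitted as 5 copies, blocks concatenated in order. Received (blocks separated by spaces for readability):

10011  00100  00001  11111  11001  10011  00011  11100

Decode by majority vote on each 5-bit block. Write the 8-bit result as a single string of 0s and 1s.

Block 1 (10011): 3 ones → 1
Block 2 (00100): 1 one → 0
Block 3 (00001): 1 one → 0
Block 4 (11111): 5 ones → 1
Block 5 (11001): 3 ones → 1
Block 6 (10011): 3 ones → 1
Block 7 (00011): 2 ones → 0
Block 8 (11100): 3 ones → 1

10011101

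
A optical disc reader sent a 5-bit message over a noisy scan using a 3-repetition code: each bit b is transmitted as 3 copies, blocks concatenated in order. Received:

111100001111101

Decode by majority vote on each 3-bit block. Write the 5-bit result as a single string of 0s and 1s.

10011

Block 1 (111): 3 ones → 1
Block 2 (100): 1 one → 0
Block 3 (001): 1 one → 0
Block 4 (111): 3 ones → 1
Block 5 (101): 2 ones → 1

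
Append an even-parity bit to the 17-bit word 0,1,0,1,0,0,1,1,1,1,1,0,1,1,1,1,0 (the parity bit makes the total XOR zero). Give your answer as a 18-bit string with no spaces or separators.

XOR of the 17 data bits: 0⊕1⊕0⊕1⊕0⊕0⊕1⊕1⊕1⊕1⊕1⊕0⊕1⊕1⊕1⊕1⊕0 = 1
Parity bit = 1 (so all 18 bits XOR to 0).

010100111110111101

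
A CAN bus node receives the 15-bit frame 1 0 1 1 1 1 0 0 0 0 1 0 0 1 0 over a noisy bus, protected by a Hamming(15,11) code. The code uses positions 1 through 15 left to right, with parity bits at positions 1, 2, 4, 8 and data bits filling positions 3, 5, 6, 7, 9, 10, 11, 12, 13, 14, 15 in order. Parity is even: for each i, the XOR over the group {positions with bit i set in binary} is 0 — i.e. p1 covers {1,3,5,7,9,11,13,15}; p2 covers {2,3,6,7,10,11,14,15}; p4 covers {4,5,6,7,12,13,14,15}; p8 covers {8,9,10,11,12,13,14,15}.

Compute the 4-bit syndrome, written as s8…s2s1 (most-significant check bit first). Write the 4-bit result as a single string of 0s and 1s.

s1 (pos 1,3,5,7,9,11,13,15): 1⊕1⊕1⊕0⊕0⊕1⊕0⊕0 = 0
s2 (pos 2,3,6,7,10,11,14,15): 0⊕1⊕1⊕0⊕0⊕1⊕1⊕0 = 0
s4 (pos 4,5,6,7,12,13,14,15): 1⊕1⊕1⊕0⊕0⊕0⊕1⊕0 = 0
s8 (pos 8,9,10,11,12,13,14,15): 0⊕0⊕0⊕1⊕0⊕0⊕1⊕0 = 0
Syndrome s8…s1 = 0000 → no error.

0000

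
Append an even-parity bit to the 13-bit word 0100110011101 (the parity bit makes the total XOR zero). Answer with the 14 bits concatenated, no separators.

01001100111011

XOR of the 13 data bits: 0⊕1⊕0⊕0⊕1⊕1⊕0⊕0⊕1⊕1⊕1⊕0⊕1 = 1
Parity bit = 1 (so all 14 bits XOR to 0).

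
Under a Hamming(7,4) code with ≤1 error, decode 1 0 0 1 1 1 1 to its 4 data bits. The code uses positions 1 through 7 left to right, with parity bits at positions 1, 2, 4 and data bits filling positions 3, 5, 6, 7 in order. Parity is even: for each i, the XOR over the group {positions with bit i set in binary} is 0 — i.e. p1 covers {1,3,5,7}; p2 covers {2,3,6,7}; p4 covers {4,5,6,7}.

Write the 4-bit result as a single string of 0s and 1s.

s1 (pos 1,3,5,7): 1⊕0⊕1⊕1 = 1
s2 (pos 2,3,6,7): 0⊕0⊕1⊕1 = 0
s4 (pos 4,5,6,7): 1⊕1⊕1⊕1 = 0
Syndrome s4…s1 = 001 → error at position 1.
Flip position 1: 1001111 → 0001111
Read data bits from positions 3,5,6,7: 0111

0111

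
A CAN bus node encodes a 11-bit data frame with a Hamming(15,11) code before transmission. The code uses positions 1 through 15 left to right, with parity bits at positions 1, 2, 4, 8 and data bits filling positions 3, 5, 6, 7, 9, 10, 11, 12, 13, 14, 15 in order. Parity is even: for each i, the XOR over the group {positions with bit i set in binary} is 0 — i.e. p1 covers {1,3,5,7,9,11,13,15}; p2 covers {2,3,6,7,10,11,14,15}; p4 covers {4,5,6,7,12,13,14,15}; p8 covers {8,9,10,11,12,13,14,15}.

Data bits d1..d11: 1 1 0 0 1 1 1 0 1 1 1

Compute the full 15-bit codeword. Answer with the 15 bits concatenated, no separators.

Place data at non-parity positions: p1 p2 1 p4 1 0 0 p8 1 1 1 0 1 1 1
p1 (pos 1,3,5,7,9,11,13,15): XOR of data positions = 1⊕1⊕0⊕1⊕1⊕1⊕1 = 0
p2 (pos 2,3,6,7,10,11,14,15): XOR of data positions = 1⊕0⊕0⊕1⊕1⊕1⊕1 = 1
p4 (pos 4,5,6,7,12,13,14,15): XOR of data positions = 1⊕0⊕0⊕0⊕1⊕1⊕1 = 0
p8 (pos 8,9,10,11,12,13,14,15): XOR of data positions = 1⊕1⊕1⊕0⊕1⊕1⊕1 = 0
Codeword: 011010001110111

011010001110111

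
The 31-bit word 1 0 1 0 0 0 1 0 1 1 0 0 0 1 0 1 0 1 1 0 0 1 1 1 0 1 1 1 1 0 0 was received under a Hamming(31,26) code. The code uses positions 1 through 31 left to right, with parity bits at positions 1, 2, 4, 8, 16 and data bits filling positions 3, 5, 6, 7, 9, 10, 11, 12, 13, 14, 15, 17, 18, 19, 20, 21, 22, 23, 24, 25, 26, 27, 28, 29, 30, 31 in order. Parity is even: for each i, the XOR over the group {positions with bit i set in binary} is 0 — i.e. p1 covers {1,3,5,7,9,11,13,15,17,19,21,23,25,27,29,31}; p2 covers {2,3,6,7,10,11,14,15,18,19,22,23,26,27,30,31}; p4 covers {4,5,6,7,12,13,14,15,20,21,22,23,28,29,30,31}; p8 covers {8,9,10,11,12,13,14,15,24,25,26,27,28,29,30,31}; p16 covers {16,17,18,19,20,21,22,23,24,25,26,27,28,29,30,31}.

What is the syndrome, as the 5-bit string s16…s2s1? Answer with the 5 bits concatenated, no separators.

s1 (pos 1,3,5,7,9,11,13,15,17,19,21,23,25,27,29,31): 1⊕1⊕0⊕1⊕1⊕0⊕0⊕0⊕0⊕1⊕0⊕1⊕0⊕1⊕1⊕0 = 0
s2 (pos 2,3,6,7,10,11,14,15,18,19,22,23,26,27,30,31): 0⊕1⊕0⊕1⊕1⊕0⊕1⊕0⊕1⊕1⊕1⊕1⊕1⊕1⊕0⊕0 = 0
s4 (pos 4,5,6,7,12,13,14,15,20,21,22,23,28,29,30,31): 0⊕0⊕0⊕1⊕0⊕0⊕1⊕0⊕0⊕0⊕1⊕1⊕1⊕1⊕0⊕0 = 0
s8 (pos 8,9,10,11,12,13,14,15,24,25,26,27,28,29,30,31): 0⊕1⊕1⊕0⊕0⊕0⊕1⊕0⊕1⊕0⊕1⊕1⊕1⊕1⊕0⊕0 = 0
s16 (pos 16,17,18,19,20,21,22,23,24,25,26,27,28,29,30,31): 1⊕0⊕1⊕1⊕0⊕0⊕1⊕1⊕1⊕0⊕1⊕1⊕1⊕1⊕0⊕0 = 0
Syndrome s16…s1 = 00000 → no error.

00000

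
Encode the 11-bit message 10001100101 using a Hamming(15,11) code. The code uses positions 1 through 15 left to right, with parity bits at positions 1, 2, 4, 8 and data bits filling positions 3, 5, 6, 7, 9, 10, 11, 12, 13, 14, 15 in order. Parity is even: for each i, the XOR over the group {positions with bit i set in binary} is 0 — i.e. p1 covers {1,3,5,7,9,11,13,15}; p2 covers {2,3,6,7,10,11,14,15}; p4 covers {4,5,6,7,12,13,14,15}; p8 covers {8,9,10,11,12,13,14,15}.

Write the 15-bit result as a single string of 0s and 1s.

Place data at non-parity positions: p1 p2 1 p4 0 0 0 p8 1 1 0 0 1 0 1
p1 (pos 1,3,5,7,9,11,13,15): XOR of data positions = 1⊕0⊕0⊕1⊕0⊕1⊕1 = 0
p2 (pos 2,3,6,7,10,11,14,15): XOR of data positions = 1⊕0⊕0⊕1⊕0⊕0⊕1 = 1
p4 (pos 4,5,6,7,12,13,14,15): XOR of data positions = 0⊕0⊕0⊕0⊕1⊕0⊕1 = 0
p8 (pos 8,9,10,11,12,13,14,15): XOR of data positions = 1⊕1⊕0⊕0⊕1⊕0⊕1 = 0
Codeword: 011000001100101

011000001100101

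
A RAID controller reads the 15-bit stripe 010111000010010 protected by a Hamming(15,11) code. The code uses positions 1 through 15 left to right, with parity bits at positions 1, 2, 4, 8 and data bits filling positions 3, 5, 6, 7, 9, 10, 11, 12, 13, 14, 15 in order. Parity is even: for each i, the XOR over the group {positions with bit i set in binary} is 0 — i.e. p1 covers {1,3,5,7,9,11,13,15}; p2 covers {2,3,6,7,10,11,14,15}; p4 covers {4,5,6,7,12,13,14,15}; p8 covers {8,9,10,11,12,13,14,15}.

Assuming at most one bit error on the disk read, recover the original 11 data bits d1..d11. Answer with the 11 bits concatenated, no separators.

s1 (pos 1,3,5,7,9,11,13,15): 0⊕0⊕1⊕0⊕0⊕1⊕0⊕0 = 0
s2 (pos 2,3,6,7,10,11,14,15): 1⊕0⊕1⊕0⊕0⊕1⊕1⊕0 = 0
s4 (pos 4,5,6,7,12,13,14,15): 1⊕1⊕1⊕0⊕0⊕0⊕1⊕0 = 0
s8 (pos 8,9,10,11,12,13,14,15): 0⊕0⊕0⊕1⊕0⊕0⊕1⊕0 = 0
Syndrome s8…s1 = 0000 → no error.
Read data bits from positions 3,5,6,7,9,10,11,12,13,14,15: 01100010010

01100010010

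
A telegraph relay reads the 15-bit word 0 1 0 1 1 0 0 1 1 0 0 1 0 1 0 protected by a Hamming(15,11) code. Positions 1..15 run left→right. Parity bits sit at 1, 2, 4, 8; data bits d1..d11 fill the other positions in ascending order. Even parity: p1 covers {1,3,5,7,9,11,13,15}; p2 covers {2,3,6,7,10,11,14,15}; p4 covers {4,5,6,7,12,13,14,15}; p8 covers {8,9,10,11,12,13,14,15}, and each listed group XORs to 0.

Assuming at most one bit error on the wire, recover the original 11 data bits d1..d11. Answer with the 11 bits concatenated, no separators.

s1 (pos 1,3,5,7,9,11,13,15): 0⊕0⊕1⊕0⊕1⊕0⊕0⊕0 = 0
s2 (pos 2,3,6,7,10,11,14,15): 1⊕0⊕0⊕0⊕0⊕0⊕1⊕0 = 0
s4 (pos 4,5,6,7,12,13,14,15): 1⊕1⊕0⊕0⊕1⊕0⊕1⊕0 = 0
s8 (pos 8,9,10,11,12,13,14,15): 1⊕1⊕0⊕0⊕1⊕0⊕1⊕0 = 0
Syndrome s8…s1 = 0000 → no error.
Read data bits from positions 3,5,6,7,9,10,11,12,13,14,15: 01001001010

01001001010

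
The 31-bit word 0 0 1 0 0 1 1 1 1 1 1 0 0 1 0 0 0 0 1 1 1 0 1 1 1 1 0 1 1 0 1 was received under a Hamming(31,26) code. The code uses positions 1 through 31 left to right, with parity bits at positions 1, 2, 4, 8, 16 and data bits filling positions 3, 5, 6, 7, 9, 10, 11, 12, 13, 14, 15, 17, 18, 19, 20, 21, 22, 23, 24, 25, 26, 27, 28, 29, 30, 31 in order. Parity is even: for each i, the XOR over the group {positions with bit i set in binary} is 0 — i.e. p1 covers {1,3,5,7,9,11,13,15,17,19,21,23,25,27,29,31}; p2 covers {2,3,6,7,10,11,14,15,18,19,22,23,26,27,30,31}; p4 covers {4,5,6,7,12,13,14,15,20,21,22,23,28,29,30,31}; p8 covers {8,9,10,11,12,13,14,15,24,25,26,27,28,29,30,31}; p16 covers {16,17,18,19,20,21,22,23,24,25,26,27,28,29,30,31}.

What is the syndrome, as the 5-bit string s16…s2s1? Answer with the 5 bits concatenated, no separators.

01100

s1 (pos 1,3,5,7,9,11,13,15,17,19,21,23,25,27,29,31): 0⊕1⊕0⊕1⊕1⊕1⊕0⊕0⊕0⊕1⊕1⊕1⊕1⊕0⊕1⊕1 = 0
s2 (pos 2,3,6,7,10,11,14,15,18,19,22,23,26,27,30,31): 0⊕1⊕1⊕1⊕1⊕1⊕1⊕0⊕0⊕1⊕0⊕1⊕1⊕0⊕0⊕1 = 0
s4 (pos 4,5,6,7,12,13,14,15,20,21,22,23,28,29,30,31): 0⊕0⊕1⊕1⊕0⊕0⊕1⊕0⊕1⊕1⊕0⊕1⊕1⊕1⊕0⊕1 = 1
s8 (pos 8,9,10,11,12,13,14,15,24,25,26,27,28,29,30,31): 1⊕1⊕1⊕1⊕0⊕0⊕1⊕0⊕1⊕1⊕1⊕0⊕1⊕1⊕0⊕1 = 1
s16 (pos 16,17,18,19,20,21,22,23,24,25,26,27,28,29,30,31): 0⊕0⊕0⊕1⊕1⊕1⊕0⊕1⊕1⊕1⊕1⊕0⊕1⊕1⊕0⊕1 = 0
Syndrome s16…s1 = 01100 → error at position 12.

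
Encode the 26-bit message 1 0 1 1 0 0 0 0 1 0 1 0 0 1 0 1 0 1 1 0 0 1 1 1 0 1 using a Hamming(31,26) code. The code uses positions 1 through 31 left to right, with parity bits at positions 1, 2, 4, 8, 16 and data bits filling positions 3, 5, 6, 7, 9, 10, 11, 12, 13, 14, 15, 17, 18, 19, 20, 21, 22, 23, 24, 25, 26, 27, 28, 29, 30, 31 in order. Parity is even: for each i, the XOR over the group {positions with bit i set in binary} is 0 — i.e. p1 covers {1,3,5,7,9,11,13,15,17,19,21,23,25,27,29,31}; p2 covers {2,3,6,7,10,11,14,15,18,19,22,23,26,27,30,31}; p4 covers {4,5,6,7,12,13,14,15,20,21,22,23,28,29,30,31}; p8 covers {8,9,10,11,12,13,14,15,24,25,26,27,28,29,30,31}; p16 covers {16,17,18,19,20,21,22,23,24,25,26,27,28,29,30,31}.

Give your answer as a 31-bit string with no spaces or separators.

0011011100001010001010110011101

Place data at non-parity positions: p1 p2 1 p4 0 1 1 p8 0 0 0 0 1 0 1 p16 0 0 1 0 1 0 1 1 0 0 1 1 1 0 1
p1 (pos 1,3,5,7,9,11,13,15,17,19,21,23,25,27,29,31): XOR of data positions = 1⊕0⊕1⊕0⊕0⊕1⊕1⊕0⊕1⊕1⊕1⊕0⊕1⊕1⊕1 = 0
p2 (pos 2,3,6,7,10,11,14,15,18,19,22,23,26,27,30,31): XOR of data positions = 1⊕1⊕1⊕0⊕0⊕0⊕1⊕0⊕1⊕0⊕1⊕0⊕1⊕0⊕1 = 0
p4 (pos 4,5,6,7,12,13,14,15,20,21,22,23,28,29,30,31): XOR of data positions = 0⊕1⊕1⊕0⊕1⊕0⊕1⊕0⊕1⊕0⊕1⊕1⊕1⊕0⊕1 = 1
p8 (pos 8,9,10,11,12,13,14,15,24,25,26,27,28,29,30,31): XOR of data positions = 0⊕0⊕0⊕0⊕1⊕0⊕1⊕1⊕0⊕0⊕1⊕1⊕1⊕0⊕1 = 1
p16 (pos 16,17,18,19,20,21,22,23,24,25,26,27,28,29,30,31): XOR of data positions = 0⊕0⊕1⊕0⊕1⊕0⊕1⊕1⊕0⊕0⊕1⊕1⊕1⊕0⊕1 = 0
Codeword: 0011011100001010001010110011101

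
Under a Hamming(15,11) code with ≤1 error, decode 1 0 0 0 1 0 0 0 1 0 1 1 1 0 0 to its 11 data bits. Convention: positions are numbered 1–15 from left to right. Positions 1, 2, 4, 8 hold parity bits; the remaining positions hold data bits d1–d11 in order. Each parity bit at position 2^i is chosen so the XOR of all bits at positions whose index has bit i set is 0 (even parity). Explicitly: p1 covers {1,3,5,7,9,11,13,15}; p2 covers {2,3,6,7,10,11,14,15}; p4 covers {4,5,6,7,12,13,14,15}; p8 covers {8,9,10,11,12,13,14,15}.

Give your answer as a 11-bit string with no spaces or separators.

01011011100

s1 (pos 1,3,5,7,9,11,13,15): 1⊕0⊕1⊕0⊕1⊕1⊕1⊕0 = 1
s2 (pos 2,3,6,7,10,11,14,15): 0⊕0⊕0⊕0⊕0⊕1⊕0⊕0 = 1
s4 (pos 4,5,6,7,12,13,14,15): 0⊕1⊕0⊕0⊕1⊕1⊕0⊕0 = 1
s8 (pos 8,9,10,11,12,13,14,15): 0⊕1⊕0⊕1⊕1⊕1⊕0⊕0 = 0
Syndrome s8…s1 = 0111 → error at position 7.
Flip position 7: 100010001011100 → 100010101011100
Read data bits from positions 3,5,6,7,9,10,11,12,13,14,15: 01011011100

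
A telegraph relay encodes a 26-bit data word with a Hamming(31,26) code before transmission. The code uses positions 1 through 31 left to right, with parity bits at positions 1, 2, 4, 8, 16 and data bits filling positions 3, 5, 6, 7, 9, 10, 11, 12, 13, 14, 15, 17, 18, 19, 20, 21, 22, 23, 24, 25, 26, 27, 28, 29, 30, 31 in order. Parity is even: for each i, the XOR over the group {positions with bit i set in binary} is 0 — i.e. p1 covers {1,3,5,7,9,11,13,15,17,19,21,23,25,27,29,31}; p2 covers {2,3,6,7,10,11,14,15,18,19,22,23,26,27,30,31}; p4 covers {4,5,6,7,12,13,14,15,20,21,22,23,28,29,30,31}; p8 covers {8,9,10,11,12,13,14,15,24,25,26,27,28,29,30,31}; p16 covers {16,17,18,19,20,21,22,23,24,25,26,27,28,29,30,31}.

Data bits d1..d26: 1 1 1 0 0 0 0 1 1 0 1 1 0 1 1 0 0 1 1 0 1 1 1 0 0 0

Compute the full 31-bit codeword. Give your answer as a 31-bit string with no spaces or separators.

Place data at non-parity positions: p1 p2 1 p4 1 1 0 p8 0 0 0 1 1 0 1 p16 1 0 1 1 0 0 1 1 0 1 1 1 0 0 0
p1 (pos 1,3,5,7,9,11,13,15,17,19,21,23,25,27,29,31): XOR of data positions = 1⊕1⊕0⊕0⊕0⊕1⊕1⊕1⊕1⊕0⊕1⊕0⊕1⊕0⊕0 = 0
p2 (pos 2,3,6,7,10,11,14,15,18,19,22,23,26,27,30,31): XOR of data positions = 1⊕1⊕0⊕0⊕0⊕0⊕1⊕0⊕1⊕0⊕1⊕1⊕1⊕0⊕0 = 1
p4 (pos 4,5,6,7,12,13,14,15,20,21,22,23,28,29,30,31): XOR of data positions = 1⊕1⊕0⊕1⊕1⊕0⊕1⊕1⊕0⊕0⊕1⊕1⊕0⊕0⊕0 = 0
p8 (pos 8,9,10,11,12,13,14,15,24,25,26,27,28,29,30,31): XOR of data positions = 0⊕0⊕0⊕1⊕1⊕0⊕1⊕1⊕0⊕1⊕1⊕1⊕0⊕0⊕0 = 1
p16 (pos 16,17,18,19,20,21,22,23,24,25,26,27,28,29,30,31): XOR of data positions = 1⊕0⊕1⊕1⊕0⊕0⊕1⊕1⊕0⊕1⊕1⊕1⊕0⊕0⊕0 = 0
Codeword: 0110110100011010101100110111000

0110110100011010101100110111000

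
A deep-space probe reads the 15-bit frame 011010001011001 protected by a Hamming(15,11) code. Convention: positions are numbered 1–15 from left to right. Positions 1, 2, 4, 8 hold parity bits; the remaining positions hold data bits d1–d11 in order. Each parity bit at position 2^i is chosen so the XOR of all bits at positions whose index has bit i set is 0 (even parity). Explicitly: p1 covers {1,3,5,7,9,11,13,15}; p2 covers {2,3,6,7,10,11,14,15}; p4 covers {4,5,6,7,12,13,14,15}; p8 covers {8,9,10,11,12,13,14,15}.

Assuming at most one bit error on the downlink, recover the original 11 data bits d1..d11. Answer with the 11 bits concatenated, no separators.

s1 (pos 1,3,5,7,9,11,13,15): 0⊕1⊕1⊕0⊕1⊕1⊕0⊕1 = 1
s2 (pos 2,3,6,7,10,11,14,15): 1⊕1⊕0⊕0⊕0⊕1⊕0⊕1 = 0
s4 (pos 4,5,6,7,12,13,14,15): 0⊕1⊕0⊕0⊕1⊕0⊕0⊕1 = 1
s8 (pos 8,9,10,11,12,13,14,15): 0⊕1⊕0⊕1⊕1⊕0⊕0⊕1 = 0
Syndrome s8…s1 = 0101 → error at position 5.
Flip position 5: 011010001011001 → 011000001011001
Read data bits from positions 3,5,6,7,9,10,11,12,13,14,15: 10001011001

10001011001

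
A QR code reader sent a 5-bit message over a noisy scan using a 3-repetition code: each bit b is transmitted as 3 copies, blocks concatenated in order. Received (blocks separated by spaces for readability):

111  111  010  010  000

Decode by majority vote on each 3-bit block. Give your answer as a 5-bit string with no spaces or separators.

Block 1 (111): 3 ones → 1
Block 2 (111): 3 ones → 1
Block 3 (010): 1 one → 0
Block 4 (010): 1 one → 0
Block 5 (000): 0 ones → 0

11000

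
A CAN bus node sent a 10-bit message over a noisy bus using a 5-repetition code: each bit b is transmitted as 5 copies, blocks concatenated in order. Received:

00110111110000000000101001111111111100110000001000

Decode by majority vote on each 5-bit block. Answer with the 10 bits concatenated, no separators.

0100011100

Block 1 (00110): 2 ones → 0
Block 2 (11111): 5 ones → 1
Block 3 (00000): 0 ones → 0
Block 4 (00000): 0 ones → 0
Block 5 (10100): 2 ones → 0
Block 6 (11111): 5 ones → 1
Block 7 (11111): 5 ones → 1
Block 8 (10011): 3 ones → 1
Block 9 (00000): 0 ones → 0
Block 10 (01000): 1 one → 0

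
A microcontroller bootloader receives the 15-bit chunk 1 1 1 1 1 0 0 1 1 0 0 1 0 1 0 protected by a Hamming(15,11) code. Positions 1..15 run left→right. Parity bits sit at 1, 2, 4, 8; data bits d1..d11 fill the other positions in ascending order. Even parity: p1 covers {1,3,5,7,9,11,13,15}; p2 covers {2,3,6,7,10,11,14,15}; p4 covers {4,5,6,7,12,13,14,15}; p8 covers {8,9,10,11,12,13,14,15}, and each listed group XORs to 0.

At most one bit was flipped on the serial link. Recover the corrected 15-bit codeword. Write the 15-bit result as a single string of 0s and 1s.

101110011001010

s1 (pos 1,3,5,7,9,11,13,15): 1⊕1⊕1⊕0⊕1⊕0⊕0⊕0 = 0
s2 (pos 2,3,6,7,10,11,14,15): 1⊕1⊕0⊕0⊕0⊕0⊕1⊕0 = 1
s4 (pos 4,5,6,7,12,13,14,15): 1⊕1⊕0⊕0⊕1⊕0⊕1⊕0 = 0
s8 (pos 8,9,10,11,12,13,14,15): 1⊕1⊕0⊕0⊕1⊕0⊕1⊕0 = 0
Syndrome s8…s1 = 0010 → error at position 2.
Flip position 2: 111110011001010 → 101110011001010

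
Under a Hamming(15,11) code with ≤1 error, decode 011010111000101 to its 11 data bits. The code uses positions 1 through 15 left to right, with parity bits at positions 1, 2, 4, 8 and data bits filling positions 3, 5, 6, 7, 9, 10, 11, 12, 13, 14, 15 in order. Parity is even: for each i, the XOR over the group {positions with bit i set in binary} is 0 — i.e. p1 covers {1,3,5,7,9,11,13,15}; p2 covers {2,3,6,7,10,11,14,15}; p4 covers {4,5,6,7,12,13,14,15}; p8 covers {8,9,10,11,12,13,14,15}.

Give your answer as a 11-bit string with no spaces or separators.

s1 (pos 1,3,5,7,9,11,13,15): 0⊕1⊕1⊕1⊕1⊕0⊕1⊕1 = 0
s2 (pos 2,3,6,7,10,11,14,15): 1⊕1⊕0⊕1⊕0⊕0⊕0⊕1 = 0
s4 (pos 4,5,6,7,12,13,14,15): 0⊕1⊕0⊕1⊕0⊕1⊕0⊕1 = 0
s8 (pos 8,9,10,11,12,13,14,15): 1⊕1⊕0⊕0⊕0⊕1⊕0⊕1 = 0
Syndrome s8…s1 = 0000 → no error.
Read data bits from positions 3,5,6,7,9,10,11,12,13,14,15: 11011000101

11011000101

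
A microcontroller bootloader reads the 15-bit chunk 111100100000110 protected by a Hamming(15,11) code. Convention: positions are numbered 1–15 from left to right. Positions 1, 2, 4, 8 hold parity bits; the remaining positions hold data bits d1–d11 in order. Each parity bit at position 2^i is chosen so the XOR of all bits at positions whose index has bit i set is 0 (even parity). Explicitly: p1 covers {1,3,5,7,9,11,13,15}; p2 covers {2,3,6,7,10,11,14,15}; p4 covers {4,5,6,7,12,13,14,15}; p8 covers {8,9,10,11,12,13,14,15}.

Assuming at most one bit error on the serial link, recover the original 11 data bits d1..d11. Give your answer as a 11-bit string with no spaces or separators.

s1 (pos 1,3,5,7,9,11,13,15): 1⊕1⊕0⊕1⊕0⊕0⊕1⊕0 = 0
s2 (pos 2,3,6,7,10,11,14,15): 1⊕1⊕0⊕1⊕0⊕0⊕1⊕0 = 0
s4 (pos 4,5,6,7,12,13,14,15): 1⊕0⊕0⊕1⊕0⊕1⊕1⊕0 = 0
s8 (pos 8,9,10,11,12,13,14,15): 0⊕0⊕0⊕0⊕0⊕1⊕1⊕0 = 0
Syndrome s8…s1 = 0000 → no error.
Read data bits from positions 3,5,6,7,9,10,11,12,13,14,15: 10010000110

10010000110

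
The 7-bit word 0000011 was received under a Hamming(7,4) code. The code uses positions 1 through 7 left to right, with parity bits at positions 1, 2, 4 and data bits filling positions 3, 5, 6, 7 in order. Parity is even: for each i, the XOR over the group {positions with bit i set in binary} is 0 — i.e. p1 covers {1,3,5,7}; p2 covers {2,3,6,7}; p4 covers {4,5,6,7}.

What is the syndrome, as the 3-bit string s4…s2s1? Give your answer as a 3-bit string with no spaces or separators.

s1 (pos 1,3,5,7): 0⊕0⊕0⊕1 = 1
s2 (pos 2,3,6,7): 0⊕0⊕1⊕1 = 0
s4 (pos 4,5,6,7): 0⊕0⊕1⊕1 = 0
Syndrome s4…s1 = 001 → error at position 1.

001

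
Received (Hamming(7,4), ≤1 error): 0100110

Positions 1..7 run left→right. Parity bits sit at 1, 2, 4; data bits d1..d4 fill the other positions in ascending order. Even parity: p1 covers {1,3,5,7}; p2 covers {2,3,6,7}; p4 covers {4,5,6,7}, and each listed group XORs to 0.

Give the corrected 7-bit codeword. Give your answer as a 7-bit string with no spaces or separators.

1100110

s1 (pos 1,3,5,7): 0⊕0⊕1⊕0 = 1
s2 (pos 2,3,6,7): 1⊕0⊕1⊕0 = 0
s4 (pos 4,5,6,7): 0⊕1⊕1⊕0 = 0
Syndrome s4…s1 = 001 → error at position 1.
Flip position 1: 0100110 → 1100110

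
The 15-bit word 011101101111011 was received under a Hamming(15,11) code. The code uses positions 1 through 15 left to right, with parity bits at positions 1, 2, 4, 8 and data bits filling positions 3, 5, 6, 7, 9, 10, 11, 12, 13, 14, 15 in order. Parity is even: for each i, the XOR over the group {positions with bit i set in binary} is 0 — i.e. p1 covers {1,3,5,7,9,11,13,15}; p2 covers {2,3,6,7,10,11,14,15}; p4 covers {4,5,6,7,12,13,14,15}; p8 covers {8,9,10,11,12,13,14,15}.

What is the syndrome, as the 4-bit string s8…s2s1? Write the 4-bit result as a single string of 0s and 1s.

0001

s1 (pos 1,3,5,7,9,11,13,15): 0⊕1⊕0⊕1⊕1⊕1⊕0⊕1 = 1
s2 (pos 2,3,6,7,10,11,14,15): 1⊕1⊕1⊕1⊕1⊕1⊕1⊕1 = 0
s4 (pos 4,5,6,7,12,13,14,15): 1⊕0⊕1⊕1⊕1⊕0⊕1⊕1 = 0
s8 (pos 8,9,10,11,12,13,14,15): 0⊕1⊕1⊕1⊕1⊕0⊕1⊕1 = 0
Syndrome s8…s1 = 0001 → error at position 1.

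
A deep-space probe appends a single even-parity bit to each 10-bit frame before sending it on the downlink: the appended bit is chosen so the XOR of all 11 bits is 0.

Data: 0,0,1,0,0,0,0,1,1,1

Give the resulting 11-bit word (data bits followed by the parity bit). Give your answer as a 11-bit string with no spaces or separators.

00100001110

XOR of the 10 data bits: 0⊕0⊕1⊕0⊕0⊕0⊕0⊕1⊕1⊕1 = 0
Parity bit = 0 (so all 11 bits XOR to 0).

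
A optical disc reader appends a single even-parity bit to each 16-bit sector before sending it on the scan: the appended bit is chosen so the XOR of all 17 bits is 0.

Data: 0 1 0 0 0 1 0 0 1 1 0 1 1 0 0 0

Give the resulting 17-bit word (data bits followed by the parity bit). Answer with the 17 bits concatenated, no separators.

01000100110110000

XOR of the 16 data bits: 0⊕1⊕0⊕0⊕0⊕1⊕0⊕0⊕1⊕1⊕0⊕1⊕1⊕0⊕0⊕0 = 0
Parity bit = 0 (so all 17 bits XOR to 0).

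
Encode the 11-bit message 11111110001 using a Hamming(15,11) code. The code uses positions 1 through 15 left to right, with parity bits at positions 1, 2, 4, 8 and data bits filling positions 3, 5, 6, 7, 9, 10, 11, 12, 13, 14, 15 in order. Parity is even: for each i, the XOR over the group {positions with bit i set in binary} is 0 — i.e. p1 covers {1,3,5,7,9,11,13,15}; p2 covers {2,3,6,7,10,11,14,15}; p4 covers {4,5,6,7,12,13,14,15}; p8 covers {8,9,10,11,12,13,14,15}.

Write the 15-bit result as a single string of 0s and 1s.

Place data at non-parity positions: p1 p2 1 p4 1 1 1 p8 1 1 1 0 0 0 1
p1 (pos 1,3,5,7,9,11,13,15): XOR of data positions = 1⊕1⊕1⊕1⊕1⊕0⊕1 = 0
p2 (pos 2,3,6,7,10,11,14,15): XOR of data positions = 1⊕1⊕1⊕1⊕1⊕0⊕1 = 0
p4 (pos 4,5,6,7,12,13,14,15): XOR of data positions = 1⊕1⊕1⊕0⊕0⊕0⊕1 = 0
p8 (pos 8,9,10,11,12,13,14,15): XOR of data positions = 1⊕1⊕1⊕0⊕0⊕0⊕1 = 0
Codeword: 001011101110001

001011101110001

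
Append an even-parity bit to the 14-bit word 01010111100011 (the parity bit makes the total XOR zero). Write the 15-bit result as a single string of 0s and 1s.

010101111000110

XOR of the 14 data bits: 0⊕1⊕0⊕1⊕0⊕1⊕1⊕1⊕1⊕0⊕0⊕0⊕1⊕1 = 0
Parity bit = 0 (so all 15 bits XOR to 0).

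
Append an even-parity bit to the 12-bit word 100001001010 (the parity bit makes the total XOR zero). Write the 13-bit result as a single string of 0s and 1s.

1000010010100

XOR of the 12 data bits: 1⊕0⊕0⊕0⊕0⊕1⊕0⊕0⊕1⊕0⊕1⊕0 = 0
Parity bit = 0 (so all 13 bits XOR to 0).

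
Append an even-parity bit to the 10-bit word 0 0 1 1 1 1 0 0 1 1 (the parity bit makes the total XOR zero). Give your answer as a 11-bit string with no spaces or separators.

00111100110

XOR of the 10 data bits: 0⊕0⊕1⊕1⊕1⊕1⊕0⊕0⊕1⊕1 = 0
Parity bit = 0 (so all 11 bits XOR to 0).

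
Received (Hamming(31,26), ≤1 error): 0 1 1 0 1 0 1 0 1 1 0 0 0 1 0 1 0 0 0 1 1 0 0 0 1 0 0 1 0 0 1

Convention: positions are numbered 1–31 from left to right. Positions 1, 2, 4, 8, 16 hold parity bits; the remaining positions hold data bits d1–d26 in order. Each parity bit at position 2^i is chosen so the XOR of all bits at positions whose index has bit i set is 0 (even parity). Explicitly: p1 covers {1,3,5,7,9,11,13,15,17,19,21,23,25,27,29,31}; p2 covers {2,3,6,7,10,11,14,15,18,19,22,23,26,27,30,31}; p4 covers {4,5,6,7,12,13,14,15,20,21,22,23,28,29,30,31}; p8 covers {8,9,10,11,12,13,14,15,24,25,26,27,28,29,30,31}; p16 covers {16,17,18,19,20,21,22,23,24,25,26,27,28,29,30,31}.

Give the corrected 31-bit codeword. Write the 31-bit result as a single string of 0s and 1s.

s1 (pos 1,3,5,7,9,11,13,15,17,19,21,23,25,27,29,31): 0⊕1⊕1⊕1⊕1⊕0⊕0⊕0⊕0⊕0⊕1⊕0⊕1⊕0⊕0⊕1 = 1
s2 (pos 2,3,6,7,10,11,14,15,18,19,22,23,26,27,30,31): 1⊕1⊕0⊕1⊕1⊕0⊕1⊕0⊕0⊕0⊕0⊕0⊕0⊕0⊕0⊕1 = 0
s4 (pos 4,5,6,7,12,13,14,15,20,21,22,23,28,29,30,31): 0⊕1⊕0⊕1⊕0⊕0⊕1⊕0⊕1⊕1⊕0⊕0⊕1⊕0⊕0⊕1 = 1
s8 (pos 8,9,10,11,12,13,14,15,24,25,26,27,28,29,30,31): 0⊕1⊕1⊕0⊕0⊕0⊕1⊕0⊕0⊕1⊕0⊕0⊕1⊕0⊕0⊕1 = 0
s16 (pos 16,17,18,19,20,21,22,23,24,25,26,27,28,29,30,31): 1⊕0⊕0⊕0⊕1⊕1⊕0⊕0⊕0⊕1⊕0⊕0⊕1⊕0⊕0⊕1 = 0
Syndrome s16…s1 = 00101 → error at position 5.
Flip position 5: 0110101011000101000110001001001 → 0110001011000101000110001001001

0110001011000101000110001001001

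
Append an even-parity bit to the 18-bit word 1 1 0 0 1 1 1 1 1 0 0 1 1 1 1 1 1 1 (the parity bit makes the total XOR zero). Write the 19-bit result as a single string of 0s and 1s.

1100111110011111110

XOR of the 18 data bits: 1⊕1⊕0⊕0⊕1⊕1⊕1⊕1⊕1⊕0⊕0⊕1⊕1⊕1⊕1⊕1⊕1⊕1 = 0
Parity bit = 0 (so all 19 bits XOR to 0).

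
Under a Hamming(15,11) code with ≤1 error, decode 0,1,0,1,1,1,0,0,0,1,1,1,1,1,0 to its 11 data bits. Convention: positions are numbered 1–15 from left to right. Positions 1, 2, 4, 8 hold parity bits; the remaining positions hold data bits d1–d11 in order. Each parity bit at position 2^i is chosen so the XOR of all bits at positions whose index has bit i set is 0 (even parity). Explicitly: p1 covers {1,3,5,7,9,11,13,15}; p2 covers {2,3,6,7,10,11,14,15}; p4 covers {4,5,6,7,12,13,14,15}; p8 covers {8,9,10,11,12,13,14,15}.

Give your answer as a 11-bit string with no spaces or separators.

01100101110

s1 (pos 1,3,5,7,9,11,13,15): 0⊕0⊕1⊕0⊕0⊕1⊕1⊕0 = 1
s2 (pos 2,3,6,7,10,11,14,15): 1⊕0⊕1⊕0⊕1⊕1⊕1⊕0 = 1
s4 (pos 4,5,6,7,12,13,14,15): 1⊕1⊕1⊕0⊕1⊕1⊕1⊕0 = 0
s8 (pos 8,9,10,11,12,13,14,15): 0⊕0⊕1⊕1⊕1⊕1⊕1⊕0 = 1
Syndrome s8…s1 = 1011 → error at position 11.
Flip position 11: 010111000111110 → 010111000101110
Read data bits from positions 3,5,6,7,9,10,11,12,13,14,15: 01100101110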